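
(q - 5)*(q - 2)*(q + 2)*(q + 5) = q^4 - 29*q^2 + 100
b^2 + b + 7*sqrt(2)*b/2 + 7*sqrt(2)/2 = (b + 1)*(b + 7*sqrt(2)/2)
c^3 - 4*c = c*(c - 2)*(c + 2)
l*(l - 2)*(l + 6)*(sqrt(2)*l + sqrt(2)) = sqrt(2)*l^4 + 5*sqrt(2)*l^3 - 8*sqrt(2)*l^2 - 12*sqrt(2)*l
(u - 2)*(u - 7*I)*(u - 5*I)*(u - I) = u^4 - 2*u^3 - 13*I*u^3 - 47*u^2 + 26*I*u^2 + 94*u + 35*I*u - 70*I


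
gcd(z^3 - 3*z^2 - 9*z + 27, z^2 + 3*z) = z + 3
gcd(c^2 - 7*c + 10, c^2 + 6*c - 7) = 1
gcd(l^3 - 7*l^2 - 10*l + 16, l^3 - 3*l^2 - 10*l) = l + 2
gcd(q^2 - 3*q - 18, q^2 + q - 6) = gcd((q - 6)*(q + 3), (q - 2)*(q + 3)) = q + 3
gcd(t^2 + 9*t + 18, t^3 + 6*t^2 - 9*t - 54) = t^2 + 9*t + 18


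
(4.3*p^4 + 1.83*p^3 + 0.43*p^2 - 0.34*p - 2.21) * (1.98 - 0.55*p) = -2.365*p^5 + 7.5075*p^4 + 3.3869*p^3 + 1.0384*p^2 + 0.5423*p - 4.3758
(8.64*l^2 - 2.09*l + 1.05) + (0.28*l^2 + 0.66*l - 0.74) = 8.92*l^2 - 1.43*l + 0.31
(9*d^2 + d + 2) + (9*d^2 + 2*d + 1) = 18*d^2 + 3*d + 3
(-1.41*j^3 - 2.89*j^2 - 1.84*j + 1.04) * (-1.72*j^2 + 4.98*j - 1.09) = 2.4252*j^5 - 2.051*j^4 - 9.6905*j^3 - 7.8019*j^2 + 7.1848*j - 1.1336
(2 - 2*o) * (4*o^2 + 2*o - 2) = -8*o^3 + 4*o^2 + 8*o - 4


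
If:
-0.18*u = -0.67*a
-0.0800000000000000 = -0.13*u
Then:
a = 0.17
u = 0.62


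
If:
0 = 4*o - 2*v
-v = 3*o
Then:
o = 0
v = 0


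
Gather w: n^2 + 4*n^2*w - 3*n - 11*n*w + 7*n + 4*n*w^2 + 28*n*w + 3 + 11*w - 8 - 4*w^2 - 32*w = n^2 + 4*n + w^2*(4*n - 4) + w*(4*n^2 + 17*n - 21) - 5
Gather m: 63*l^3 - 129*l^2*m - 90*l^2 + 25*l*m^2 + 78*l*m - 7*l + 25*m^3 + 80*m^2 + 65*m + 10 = 63*l^3 - 90*l^2 - 7*l + 25*m^3 + m^2*(25*l + 80) + m*(-129*l^2 + 78*l + 65) + 10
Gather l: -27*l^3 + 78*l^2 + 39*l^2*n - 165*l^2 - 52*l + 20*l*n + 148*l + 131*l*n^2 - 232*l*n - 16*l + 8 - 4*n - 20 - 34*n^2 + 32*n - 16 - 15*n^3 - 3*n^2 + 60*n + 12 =-27*l^3 + l^2*(39*n - 87) + l*(131*n^2 - 212*n + 80) - 15*n^3 - 37*n^2 + 88*n - 16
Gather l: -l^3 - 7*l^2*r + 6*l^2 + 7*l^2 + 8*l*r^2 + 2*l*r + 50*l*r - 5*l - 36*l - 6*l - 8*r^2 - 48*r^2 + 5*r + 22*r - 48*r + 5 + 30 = -l^3 + l^2*(13 - 7*r) + l*(8*r^2 + 52*r - 47) - 56*r^2 - 21*r + 35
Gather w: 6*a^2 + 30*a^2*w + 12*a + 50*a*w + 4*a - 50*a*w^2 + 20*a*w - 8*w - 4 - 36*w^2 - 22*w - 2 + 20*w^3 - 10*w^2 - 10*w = 6*a^2 + 16*a + 20*w^3 + w^2*(-50*a - 46) + w*(30*a^2 + 70*a - 40) - 6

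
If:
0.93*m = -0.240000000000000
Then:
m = -0.26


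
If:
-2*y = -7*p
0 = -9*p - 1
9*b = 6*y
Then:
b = -7/27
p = -1/9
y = -7/18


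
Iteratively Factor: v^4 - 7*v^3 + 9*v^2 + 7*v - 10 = (v + 1)*(v^3 - 8*v^2 + 17*v - 10) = (v - 1)*(v + 1)*(v^2 - 7*v + 10) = (v - 5)*(v - 1)*(v + 1)*(v - 2)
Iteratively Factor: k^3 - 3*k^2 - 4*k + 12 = (k - 3)*(k^2 - 4) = (k - 3)*(k - 2)*(k + 2)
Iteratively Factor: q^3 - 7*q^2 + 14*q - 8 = (q - 4)*(q^2 - 3*q + 2) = (q - 4)*(q - 2)*(q - 1)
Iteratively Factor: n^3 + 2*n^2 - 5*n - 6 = (n + 1)*(n^2 + n - 6) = (n - 2)*(n + 1)*(n + 3)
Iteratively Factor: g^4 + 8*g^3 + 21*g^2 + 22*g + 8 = (g + 4)*(g^3 + 4*g^2 + 5*g + 2) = (g + 1)*(g + 4)*(g^2 + 3*g + 2) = (g + 1)^2*(g + 4)*(g + 2)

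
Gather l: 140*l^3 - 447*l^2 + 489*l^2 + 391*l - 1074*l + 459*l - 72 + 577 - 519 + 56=140*l^3 + 42*l^2 - 224*l + 42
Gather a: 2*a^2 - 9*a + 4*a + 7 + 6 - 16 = 2*a^2 - 5*a - 3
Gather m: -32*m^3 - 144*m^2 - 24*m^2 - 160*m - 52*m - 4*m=-32*m^3 - 168*m^2 - 216*m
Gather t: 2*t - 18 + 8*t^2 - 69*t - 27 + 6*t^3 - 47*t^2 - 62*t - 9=6*t^3 - 39*t^2 - 129*t - 54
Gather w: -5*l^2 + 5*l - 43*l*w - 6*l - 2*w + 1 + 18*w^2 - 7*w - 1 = -5*l^2 - l + 18*w^2 + w*(-43*l - 9)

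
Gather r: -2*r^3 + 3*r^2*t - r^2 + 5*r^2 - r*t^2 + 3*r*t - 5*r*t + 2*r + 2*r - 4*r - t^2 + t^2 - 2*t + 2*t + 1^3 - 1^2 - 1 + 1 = -2*r^3 + r^2*(3*t + 4) + r*(-t^2 - 2*t)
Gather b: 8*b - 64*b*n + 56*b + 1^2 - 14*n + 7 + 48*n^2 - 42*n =b*(64 - 64*n) + 48*n^2 - 56*n + 8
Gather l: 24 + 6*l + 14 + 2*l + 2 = 8*l + 40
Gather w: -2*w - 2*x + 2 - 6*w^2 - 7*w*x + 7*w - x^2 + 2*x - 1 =-6*w^2 + w*(5 - 7*x) - x^2 + 1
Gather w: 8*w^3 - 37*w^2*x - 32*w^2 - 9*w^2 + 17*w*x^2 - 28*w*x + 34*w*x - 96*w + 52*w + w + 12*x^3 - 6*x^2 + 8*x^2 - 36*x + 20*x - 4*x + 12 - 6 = 8*w^3 + w^2*(-37*x - 41) + w*(17*x^2 + 6*x - 43) + 12*x^3 + 2*x^2 - 20*x + 6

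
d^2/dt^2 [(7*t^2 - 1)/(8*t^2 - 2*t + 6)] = 2*(14*t^3 - 150*t^2 + 6*t + 37)/(64*t^6 - 48*t^5 + 156*t^4 - 73*t^3 + 117*t^2 - 27*t + 27)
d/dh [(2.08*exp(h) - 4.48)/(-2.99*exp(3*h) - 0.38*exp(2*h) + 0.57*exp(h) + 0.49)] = (12.4384*exp(3*h) - 39.3952*exp(2*h) - 3.4048*exp(h) + 3.5728)*exp(h)/(8.9401*exp(6*h) + 2.2724*exp(5*h) - 3.2642*exp(4*h) - 3.3634*exp(3*h) - 0.0475000000000001*exp(2*h) + 0.5586*exp(h) + 0.2401)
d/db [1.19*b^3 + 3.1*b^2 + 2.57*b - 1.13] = 3.57*b^2 + 6.2*b + 2.57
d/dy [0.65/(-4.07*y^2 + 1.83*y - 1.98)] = (5.291*y - 1.1895)/(4.07*y^2 - 1.83*y + 1.98)^2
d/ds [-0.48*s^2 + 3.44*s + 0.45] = 3.44 - 0.96*s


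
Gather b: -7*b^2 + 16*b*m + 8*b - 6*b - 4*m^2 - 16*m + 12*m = -7*b^2 + b*(16*m + 2) - 4*m^2 - 4*m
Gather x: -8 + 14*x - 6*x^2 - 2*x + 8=-6*x^2 + 12*x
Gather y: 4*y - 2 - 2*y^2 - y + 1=-2*y^2 + 3*y - 1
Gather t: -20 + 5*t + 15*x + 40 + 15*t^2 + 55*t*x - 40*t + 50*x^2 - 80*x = 15*t^2 + t*(55*x - 35) + 50*x^2 - 65*x + 20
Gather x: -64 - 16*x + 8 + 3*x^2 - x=3*x^2 - 17*x - 56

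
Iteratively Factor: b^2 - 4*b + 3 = (b - 1)*(b - 3)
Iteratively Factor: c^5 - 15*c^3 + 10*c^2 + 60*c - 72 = (c - 2)*(c^4 + 2*c^3 - 11*c^2 - 12*c + 36) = (c - 2)*(c + 3)*(c^3 - c^2 - 8*c + 12) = (c - 2)^2*(c + 3)*(c^2 + c - 6) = (c - 2)^3*(c + 3)*(c + 3)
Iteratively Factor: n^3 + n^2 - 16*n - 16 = (n + 1)*(n^2 - 16) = (n + 1)*(n + 4)*(n - 4)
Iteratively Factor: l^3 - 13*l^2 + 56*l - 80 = (l - 5)*(l^2 - 8*l + 16) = (l - 5)*(l - 4)*(l - 4)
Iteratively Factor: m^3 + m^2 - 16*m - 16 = (m + 1)*(m^2 - 16) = (m - 4)*(m + 1)*(m + 4)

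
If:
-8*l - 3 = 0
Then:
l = -3/8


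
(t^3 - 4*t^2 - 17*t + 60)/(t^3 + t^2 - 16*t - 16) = (t^2 - 8*t + 15)/(t^2 - 3*t - 4)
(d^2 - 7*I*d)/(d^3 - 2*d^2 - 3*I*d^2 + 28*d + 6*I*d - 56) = d/(d^2 + d*(-2 + 4*I) - 8*I)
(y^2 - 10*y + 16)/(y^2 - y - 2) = (y - 8)/(y + 1)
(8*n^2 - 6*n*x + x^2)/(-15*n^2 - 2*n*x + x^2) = (-8*n^2 + 6*n*x - x^2)/(15*n^2 + 2*n*x - x^2)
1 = 1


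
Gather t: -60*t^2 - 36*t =-60*t^2 - 36*t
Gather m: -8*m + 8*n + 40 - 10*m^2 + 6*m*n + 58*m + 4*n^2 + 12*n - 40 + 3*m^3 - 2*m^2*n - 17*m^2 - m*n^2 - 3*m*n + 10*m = 3*m^3 + m^2*(-2*n - 27) + m*(-n^2 + 3*n + 60) + 4*n^2 + 20*n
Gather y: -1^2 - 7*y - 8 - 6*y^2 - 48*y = -6*y^2 - 55*y - 9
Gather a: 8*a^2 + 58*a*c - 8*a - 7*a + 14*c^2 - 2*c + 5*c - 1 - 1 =8*a^2 + a*(58*c - 15) + 14*c^2 + 3*c - 2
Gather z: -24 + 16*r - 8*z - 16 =16*r - 8*z - 40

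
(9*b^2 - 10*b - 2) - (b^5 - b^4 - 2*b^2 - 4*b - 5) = -b^5 + b^4 + 11*b^2 - 6*b + 3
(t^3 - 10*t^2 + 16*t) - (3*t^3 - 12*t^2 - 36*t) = -2*t^3 + 2*t^2 + 52*t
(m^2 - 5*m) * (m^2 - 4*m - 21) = m^4 - 9*m^3 - m^2 + 105*m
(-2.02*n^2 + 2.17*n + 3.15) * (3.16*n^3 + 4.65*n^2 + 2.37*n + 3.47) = -6.3832*n^5 - 2.5358*n^4 + 15.2571*n^3 + 12.781*n^2 + 14.9954*n + 10.9305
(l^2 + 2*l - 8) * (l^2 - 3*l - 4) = l^4 - l^3 - 18*l^2 + 16*l + 32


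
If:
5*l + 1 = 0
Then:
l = -1/5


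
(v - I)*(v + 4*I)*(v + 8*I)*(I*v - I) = I*v^4 - 11*v^3 - I*v^3 + 11*v^2 - 20*I*v^2 - 32*v + 20*I*v + 32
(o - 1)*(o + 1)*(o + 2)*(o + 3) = o^4 + 5*o^3 + 5*o^2 - 5*o - 6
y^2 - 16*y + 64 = (y - 8)^2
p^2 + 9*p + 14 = (p + 2)*(p + 7)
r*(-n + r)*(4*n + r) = -4*n^2*r + 3*n*r^2 + r^3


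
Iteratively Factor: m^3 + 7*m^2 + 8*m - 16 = (m + 4)*(m^2 + 3*m - 4) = (m - 1)*(m + 4)*(m + 4)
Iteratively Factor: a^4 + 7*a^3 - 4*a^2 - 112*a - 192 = (a - 4)*(a^3 + 11*a^2 + 40*a + 48) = (a - 4)*(a + 4)*(a^2 + 7*a + 12) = (a - 4)*(a + 4)^2*(a + 3)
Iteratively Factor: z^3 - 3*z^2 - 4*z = (z)*(z^2 - 3*z - 4) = z*(z + 1)*(z - 4)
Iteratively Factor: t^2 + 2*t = (t)*(t + 2)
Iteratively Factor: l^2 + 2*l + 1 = (l + 1)*(l + 1)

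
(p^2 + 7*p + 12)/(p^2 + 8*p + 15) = (p + 4)/(p + 5)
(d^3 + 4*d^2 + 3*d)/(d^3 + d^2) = (d + 3)/d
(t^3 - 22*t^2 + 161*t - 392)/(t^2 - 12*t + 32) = (t^2 - 14*t + 49)/(t - 4)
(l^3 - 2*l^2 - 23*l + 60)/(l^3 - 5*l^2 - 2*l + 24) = (l + 5)/(l + 2)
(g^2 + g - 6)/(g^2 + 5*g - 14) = (g + 3)/(g + 7)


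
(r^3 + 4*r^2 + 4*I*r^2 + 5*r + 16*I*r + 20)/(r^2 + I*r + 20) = (r^2 + r*(4 - I) - 4*I)/(r - 4*I)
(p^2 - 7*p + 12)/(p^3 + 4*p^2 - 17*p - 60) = (p - 3)/(p^2 + 8*p + 15)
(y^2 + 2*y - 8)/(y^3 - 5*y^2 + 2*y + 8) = (y + 4)/(y^2 - 3*y - 4)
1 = 1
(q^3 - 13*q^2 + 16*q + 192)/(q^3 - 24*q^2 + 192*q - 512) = (q + 3)/(q - 8)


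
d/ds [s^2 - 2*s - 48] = 2*s - 2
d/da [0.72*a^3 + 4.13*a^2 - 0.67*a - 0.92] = 2.16*a^2 + 8.26*a - 0.67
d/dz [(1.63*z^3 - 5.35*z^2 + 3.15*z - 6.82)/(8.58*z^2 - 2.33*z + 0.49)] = (13.9854*z^4 - 7.5958*z^3 - 12.1654*z^2 + 111.7882*z - 14.3471)/(73.6164*z^4 - 39.9828*z^3 + 13.8373*z^2 - 2.2834*z + 0.2401)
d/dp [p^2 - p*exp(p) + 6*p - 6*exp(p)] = -p*exp(p) + 2*p - 7*exp(p) + 6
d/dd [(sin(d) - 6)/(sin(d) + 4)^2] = (16 - sin(d))*cos(d)/(sin(d) + 4)^3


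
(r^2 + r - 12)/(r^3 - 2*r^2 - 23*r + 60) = (r + 4)/(r^2 + r - 20)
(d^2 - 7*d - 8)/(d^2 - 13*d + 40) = (d + 1)/(d - 5)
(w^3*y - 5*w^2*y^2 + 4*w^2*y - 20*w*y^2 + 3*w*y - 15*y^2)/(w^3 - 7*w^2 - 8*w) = y*(w^2 - 5*w*y + 3*w - 15*y)/(w*(w - 8))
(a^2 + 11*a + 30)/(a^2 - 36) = (a + 5)/(a - 6)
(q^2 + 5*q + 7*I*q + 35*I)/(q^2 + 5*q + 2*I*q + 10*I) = (q + 7*I)/(q + 2*I)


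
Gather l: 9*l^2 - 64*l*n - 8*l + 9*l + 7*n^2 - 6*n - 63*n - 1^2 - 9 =9*l^2 + l*(1 - 64*n) + 7*n^2 - 69*n - 10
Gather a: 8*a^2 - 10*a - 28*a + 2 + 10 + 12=8*a^2 - 38*a + 24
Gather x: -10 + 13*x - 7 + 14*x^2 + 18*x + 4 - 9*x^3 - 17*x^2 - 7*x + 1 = -9*x^3 - 3*x^2 + 24*x - 12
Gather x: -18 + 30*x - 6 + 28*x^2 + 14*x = 28*x^2 + 44*x - 24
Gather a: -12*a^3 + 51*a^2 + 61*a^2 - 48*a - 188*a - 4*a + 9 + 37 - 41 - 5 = -12*a^3 + 112*a^2 - 240*a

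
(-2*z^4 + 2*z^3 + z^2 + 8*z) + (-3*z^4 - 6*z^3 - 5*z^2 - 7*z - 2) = -5*z^4 - 4*z^3 - 4*z^2 + z - 2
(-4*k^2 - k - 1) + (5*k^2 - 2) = k^2 - k - 3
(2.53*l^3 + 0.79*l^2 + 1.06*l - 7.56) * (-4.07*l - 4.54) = -10.2971*l^4 - 14.7015*l^3 - 7.9008*l^2 + 25.9568*l + 34.3224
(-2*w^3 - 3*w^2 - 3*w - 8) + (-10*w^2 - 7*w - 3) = -2*w^3 - 13*w^2 - 10*w - 11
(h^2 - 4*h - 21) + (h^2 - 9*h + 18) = 2*h^2 - 13*h - 3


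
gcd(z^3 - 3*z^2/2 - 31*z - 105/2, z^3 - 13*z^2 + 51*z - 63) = z - 7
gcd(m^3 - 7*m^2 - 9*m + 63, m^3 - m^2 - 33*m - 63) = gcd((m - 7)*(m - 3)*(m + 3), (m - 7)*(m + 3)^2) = m^2 - 4*m - 21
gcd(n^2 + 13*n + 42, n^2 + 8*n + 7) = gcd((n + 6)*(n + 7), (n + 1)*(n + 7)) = n + 7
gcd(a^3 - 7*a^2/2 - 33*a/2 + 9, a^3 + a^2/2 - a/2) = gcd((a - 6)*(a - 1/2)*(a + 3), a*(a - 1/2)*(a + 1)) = a - 1/2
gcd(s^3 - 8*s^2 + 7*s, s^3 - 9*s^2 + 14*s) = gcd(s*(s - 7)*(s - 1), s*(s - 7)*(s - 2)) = s^2 - 7*s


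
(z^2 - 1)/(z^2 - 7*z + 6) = (z + 1)/(z - 6)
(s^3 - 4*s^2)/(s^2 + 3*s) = s*(s - 4)/(s + 3)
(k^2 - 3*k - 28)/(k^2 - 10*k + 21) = (k + 4)/(k - 3)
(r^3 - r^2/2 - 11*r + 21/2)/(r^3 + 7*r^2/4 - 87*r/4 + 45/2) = 2*(2*r^2 + 5*r - 7)/(4*r^2 + 19*r - 30)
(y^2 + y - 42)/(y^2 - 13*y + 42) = (y + 7)/(y - 7)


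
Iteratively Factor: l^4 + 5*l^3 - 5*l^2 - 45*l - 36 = (l - 3)*(l^3 + 8*l^2 + 19*l + 12) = (l - 3)*(l + 3)*(l^2 + 5*l + 4) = (l - 3)*(l + 3)*(l + 4)*(l + 1)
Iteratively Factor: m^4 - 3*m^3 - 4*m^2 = (m - 4)*(m^3 + m^2) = (m - 4)*(m + 1)*(m^2) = m*(m - 4)*(m + 1)*(m)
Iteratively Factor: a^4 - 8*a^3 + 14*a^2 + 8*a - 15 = (a - 1)*(a^3 - 7*a^2 + 7*a + 15) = (a - 5)*(a - 1)*(a^2 - 2*a - 3) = (a - 5)*(a - 1)*(a + 1)*(a - 3)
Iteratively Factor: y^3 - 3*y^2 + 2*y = (y)*(y^2 - 3*y + 2) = y*(y - 1)*(y - 2)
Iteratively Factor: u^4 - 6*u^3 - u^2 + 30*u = (u + 2)*(u^3 - 8*u^2 + 15*u) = (u - 5)*(u + 2)*(u^2 - 3*u) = (u - 5)*(u - 3)*(u + 2)*(u)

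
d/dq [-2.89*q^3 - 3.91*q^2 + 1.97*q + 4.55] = -8.67*q^2 - 7.82*q + 1.97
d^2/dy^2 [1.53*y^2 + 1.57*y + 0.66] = 3.06000000000000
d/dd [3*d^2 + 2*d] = 6*d + 2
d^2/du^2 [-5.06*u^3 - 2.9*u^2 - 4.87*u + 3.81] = -30.36*u - 5.8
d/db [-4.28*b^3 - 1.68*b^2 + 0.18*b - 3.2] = -12.84*b^2 - 3.36*b + 0.18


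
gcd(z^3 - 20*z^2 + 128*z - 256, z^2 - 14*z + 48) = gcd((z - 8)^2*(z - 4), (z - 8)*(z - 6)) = z - 8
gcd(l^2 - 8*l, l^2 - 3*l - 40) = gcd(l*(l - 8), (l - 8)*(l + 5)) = l - 8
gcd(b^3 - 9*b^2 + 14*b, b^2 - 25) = 1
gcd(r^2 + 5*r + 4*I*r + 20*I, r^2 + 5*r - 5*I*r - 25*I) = r + 5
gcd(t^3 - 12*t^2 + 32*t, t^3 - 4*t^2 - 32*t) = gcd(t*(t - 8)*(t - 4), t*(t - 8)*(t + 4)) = t^2 - 8*t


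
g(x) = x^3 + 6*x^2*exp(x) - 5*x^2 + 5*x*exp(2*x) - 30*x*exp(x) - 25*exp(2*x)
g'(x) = 6*x^2*exp(x) + 3*x^2 + 10*x*exp(2*x) - 18*x*exp(x) - 10*x - 45*exp(2*x) - 30*exp(x)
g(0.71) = -128.08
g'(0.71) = -243.25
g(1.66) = -646.09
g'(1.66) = -1021.86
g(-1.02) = 3.11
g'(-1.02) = 4.20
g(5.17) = 27236.34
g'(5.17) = 213930.87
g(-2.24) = -26.38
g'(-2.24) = 40.99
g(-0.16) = -14.65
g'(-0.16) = -55.14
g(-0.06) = -20.74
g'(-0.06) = -67.05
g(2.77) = -3448.24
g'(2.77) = -4950.37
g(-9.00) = -1133.91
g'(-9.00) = 333.08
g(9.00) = 1314949972.87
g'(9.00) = 2957081070.85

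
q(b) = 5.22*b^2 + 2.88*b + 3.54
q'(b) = 10.44*b + 2.88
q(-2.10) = 20.51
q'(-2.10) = -19.04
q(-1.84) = 15.91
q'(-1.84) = -16.33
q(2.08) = 32.11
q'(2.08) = 24.60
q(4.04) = 100.37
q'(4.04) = 45.06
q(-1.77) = 14.80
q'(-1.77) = -15.60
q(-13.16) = 869.67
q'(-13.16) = -134.51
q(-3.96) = 73.99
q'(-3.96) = -38.46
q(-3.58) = 60.13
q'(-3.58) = -34.50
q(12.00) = 789.78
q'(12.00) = 128.16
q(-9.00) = 400.44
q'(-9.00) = -91.08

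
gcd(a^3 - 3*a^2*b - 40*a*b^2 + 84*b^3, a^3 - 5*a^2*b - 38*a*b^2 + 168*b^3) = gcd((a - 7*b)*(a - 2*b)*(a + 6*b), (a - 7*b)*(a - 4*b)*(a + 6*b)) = a^2 - a*b - 42*b^2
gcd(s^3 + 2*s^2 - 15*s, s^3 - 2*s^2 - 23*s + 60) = s^2 + 2*s - 15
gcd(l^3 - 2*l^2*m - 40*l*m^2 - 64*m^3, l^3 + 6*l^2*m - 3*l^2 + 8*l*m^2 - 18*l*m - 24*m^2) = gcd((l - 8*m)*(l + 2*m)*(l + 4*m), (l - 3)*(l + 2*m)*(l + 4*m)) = l^2 + 6*l*m + 8*m^2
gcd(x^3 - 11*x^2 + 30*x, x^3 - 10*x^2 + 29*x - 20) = x - 5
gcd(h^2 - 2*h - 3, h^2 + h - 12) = h - 3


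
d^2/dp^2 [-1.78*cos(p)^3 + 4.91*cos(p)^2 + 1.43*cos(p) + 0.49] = -0.0949999999999998*cos(p) - 9.82*cos(2*p) + 4.005*cos(3*p)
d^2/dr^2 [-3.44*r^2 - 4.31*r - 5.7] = -6.88000000000000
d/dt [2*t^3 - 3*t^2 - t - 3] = 6*t^2 - 6*t - 1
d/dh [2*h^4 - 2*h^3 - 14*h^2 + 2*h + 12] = 8*h^3 - 6*h^2 - 28*h + 2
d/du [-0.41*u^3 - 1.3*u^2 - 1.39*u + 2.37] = -1.23*u^2 - 2.6*u - 1.39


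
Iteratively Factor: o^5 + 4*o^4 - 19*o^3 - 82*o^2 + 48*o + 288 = (o + 3)*(o^4 + o^3 - 22*o^2 - 16*o + 96) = (o + 3)*(o + 4)*(o^3 - 3*o^2 - 10*o + 24) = (o - 4)*(o + 3)*(o + 4)*(o^2 + o - 6) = (o - 4)*(o + 3)^2*(o + 4)*(o - 2)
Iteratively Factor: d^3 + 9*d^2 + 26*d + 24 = (d + 4)*(d^2 + 5*d + 6) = (d + 2)*(d + 4)*(d + 3)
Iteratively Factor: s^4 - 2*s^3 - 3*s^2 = (s)*(s^3 - 2*s^2 - 3*s) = s*(s - 3)*(s^2 + s) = s*(s - 3)*(s + 1)*(s)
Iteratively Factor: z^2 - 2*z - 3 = (z + 1)*(z - 3)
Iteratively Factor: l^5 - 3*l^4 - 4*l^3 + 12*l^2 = (l - 3)*(l^4 - 4*l^2) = l*(l - 3)*(l^3 - 4*l) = l*(l - 3)*(l + 2)*(l^2 - 2*l) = l*(l - 3)*(l - 2)*(l + 2)*(l)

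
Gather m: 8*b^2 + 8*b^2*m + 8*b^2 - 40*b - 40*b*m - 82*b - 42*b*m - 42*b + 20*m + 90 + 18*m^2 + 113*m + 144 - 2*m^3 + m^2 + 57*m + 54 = 16*b^2 - 164*b - 2*m^3 + 19*m^2 + m*(8*b^2 - 82*b + 190) + 288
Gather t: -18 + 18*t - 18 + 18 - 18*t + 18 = 0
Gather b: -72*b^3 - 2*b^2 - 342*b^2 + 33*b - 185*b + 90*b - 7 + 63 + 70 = -72*b^3 - 344*b^2 - 62*b + 126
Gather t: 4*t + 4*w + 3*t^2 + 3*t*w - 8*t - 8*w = 3*t^2 + t*(3*w - 4) - 4*w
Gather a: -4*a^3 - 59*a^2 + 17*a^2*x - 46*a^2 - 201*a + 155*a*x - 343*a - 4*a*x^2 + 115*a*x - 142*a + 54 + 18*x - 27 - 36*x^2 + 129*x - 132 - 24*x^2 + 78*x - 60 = -4*a^3 + a^2*(17*x - 105) + a*(-4*x^2 + 270*x - 686) - 60*x^2 + 225*x - 165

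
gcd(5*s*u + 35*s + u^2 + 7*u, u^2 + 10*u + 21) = u + 7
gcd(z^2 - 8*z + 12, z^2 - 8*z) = 1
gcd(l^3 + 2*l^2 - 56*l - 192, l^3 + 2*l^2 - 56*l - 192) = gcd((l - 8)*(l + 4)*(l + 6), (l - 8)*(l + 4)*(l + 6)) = l^3 + 2*l^2 - 56*l - 192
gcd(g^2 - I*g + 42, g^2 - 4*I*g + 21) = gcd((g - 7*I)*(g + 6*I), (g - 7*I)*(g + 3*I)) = g - 7*I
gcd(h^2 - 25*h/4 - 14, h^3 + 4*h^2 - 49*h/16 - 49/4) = h + 7/4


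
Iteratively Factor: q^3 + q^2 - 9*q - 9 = (q + 1)*(q^2 - 9) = (q + 1)*(q + 3)*(q - 3)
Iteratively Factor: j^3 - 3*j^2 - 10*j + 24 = (j - 4)*(j^2 + j - 6) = (j - 4)*(j - 2)*(j + 3)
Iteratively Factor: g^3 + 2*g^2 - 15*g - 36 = (g + 3)*(g^2 - g - 12) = (g - 4)*(g + 3)*(g + 3)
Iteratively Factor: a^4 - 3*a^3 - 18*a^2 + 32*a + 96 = (a - 4)*(a^3 + a^2 - 14*a - 24) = (a - 4)*(a + 3)*(a^2 - 2*a - 8) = (a - 4)^2*(a + 3)*(a + 2)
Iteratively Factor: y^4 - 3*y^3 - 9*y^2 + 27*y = (y + 3)*(y^3 - 6*y^2 + 9*y) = (y - 3)*(y + 3)*(y^2 - 3*y) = (y - 3)^2*(y + 3)*(y)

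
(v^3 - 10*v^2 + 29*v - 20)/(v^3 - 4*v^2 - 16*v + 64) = (v^2 - 6*v + 5)/(v^2 - 16)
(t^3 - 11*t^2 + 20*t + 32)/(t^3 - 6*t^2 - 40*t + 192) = (t + 1)/(t + 6)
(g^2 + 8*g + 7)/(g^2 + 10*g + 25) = (g^2 + 8*g + 7)/(g^2 + 10*g + 25)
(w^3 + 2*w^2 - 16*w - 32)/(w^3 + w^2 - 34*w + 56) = (w^2 + 6*w + 8)/(w^2 + 5*w - 14)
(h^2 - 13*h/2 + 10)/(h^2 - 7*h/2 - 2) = (2*h - 5)/(2*h + 1)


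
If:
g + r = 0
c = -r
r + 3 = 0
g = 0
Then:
No Solution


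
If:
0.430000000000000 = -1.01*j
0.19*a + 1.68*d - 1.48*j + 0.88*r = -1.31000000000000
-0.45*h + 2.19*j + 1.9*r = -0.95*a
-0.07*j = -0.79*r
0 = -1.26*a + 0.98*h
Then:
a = 2.70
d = -1.44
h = 3.48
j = -0.43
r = -0.04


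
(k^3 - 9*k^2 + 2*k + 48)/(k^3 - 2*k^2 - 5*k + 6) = (k - 8)/(k - 1)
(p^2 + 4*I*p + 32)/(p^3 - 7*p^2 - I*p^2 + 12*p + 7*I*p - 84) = (p + 8*I)/(p^2 + p*(-7 + 3*I) - 21*I)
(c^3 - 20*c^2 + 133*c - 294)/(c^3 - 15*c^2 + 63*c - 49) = (c - 6)/(c - 1)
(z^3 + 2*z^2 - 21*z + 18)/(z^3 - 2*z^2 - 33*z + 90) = (z - 1)/(z - 5)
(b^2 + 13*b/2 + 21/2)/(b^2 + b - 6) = (b + 7/2)/(b - 2)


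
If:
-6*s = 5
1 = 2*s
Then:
No Solution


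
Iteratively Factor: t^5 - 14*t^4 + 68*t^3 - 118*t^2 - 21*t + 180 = (t - 5)*(t^4 - 9*t^3 + 23*t^2 - 3*t - 36) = (t - 5)*(t - 3)*(t^3 - 6*t^2 + 5*t + 12) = (t - 5)*(t - 3)^2*(t^2 - 3*t - 4) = (t - 5)*(t - 4)*(t - 3)^2*(t + 1)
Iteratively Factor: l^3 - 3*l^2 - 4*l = (l)*(l^2 - 3*l - 4) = l*(l + 1)*(l - 4)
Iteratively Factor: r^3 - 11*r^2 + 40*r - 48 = (r - 4)*(r^2 - 7*r + 12) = (r - 4)*(r - 3)*(r - 4)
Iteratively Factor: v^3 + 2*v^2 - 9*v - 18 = (v + 3)*(v^2 - v - 6) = (v - 3)*(v + 3)*(v + 2)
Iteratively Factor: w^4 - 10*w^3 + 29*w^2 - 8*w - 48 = (w - 4)*(w^3 - 6*w^2 + 5*w + 12) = (w - 4)*(w - 3)*(w^2 - 3*w - 4) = (w - 4)*(w - 3)*(w + 1)*(w - 4)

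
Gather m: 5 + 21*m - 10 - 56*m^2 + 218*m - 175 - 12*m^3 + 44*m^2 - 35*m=-12*m^3 - 12*m^2 + 204*m - 180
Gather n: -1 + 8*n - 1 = 8*n - 2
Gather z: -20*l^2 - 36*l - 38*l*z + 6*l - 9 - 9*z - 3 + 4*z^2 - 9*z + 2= -20*l^2 - 30*l + 4*z^2 + z*(-38*l - 18) - 10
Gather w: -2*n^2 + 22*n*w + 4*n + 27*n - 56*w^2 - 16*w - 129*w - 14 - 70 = -2*n^2 + 31*n - 56*w^2 + w*(22*n - 145) - 84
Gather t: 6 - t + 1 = 7 - t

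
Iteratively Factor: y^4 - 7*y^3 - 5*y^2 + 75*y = (y + 3)*(y^3 - 10*y^2 + 25*y) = y*(y + 3)*(y^2 - 10*y + 25) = y*(y - 5)*(y + 3)*(y - 5)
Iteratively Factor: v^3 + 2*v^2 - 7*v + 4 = (v - 1)*(v^2 + 3*v - 4) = (v - 1)^2*(v + 4)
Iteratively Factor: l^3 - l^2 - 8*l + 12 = (l - 2)*(l^2 + l - 6) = (l - 2)^2*(l + 3)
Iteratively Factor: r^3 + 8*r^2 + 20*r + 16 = (r + 4)*(r^2 + 4*r + 4) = (r + 2)*(r + 4)*(r + 2)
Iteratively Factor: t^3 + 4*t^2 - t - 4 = (t + 1)*(t^2 + 3*t - 4) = (t - 1)*(t + 1)*(t + 4)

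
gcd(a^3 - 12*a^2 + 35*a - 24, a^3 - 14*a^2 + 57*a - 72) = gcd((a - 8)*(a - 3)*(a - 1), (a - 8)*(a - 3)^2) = a^2 - 11*a + 24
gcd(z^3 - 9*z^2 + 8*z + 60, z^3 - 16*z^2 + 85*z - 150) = z^2 - 11*z + 30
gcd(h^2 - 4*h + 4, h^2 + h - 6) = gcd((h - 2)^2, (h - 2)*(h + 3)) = h - 2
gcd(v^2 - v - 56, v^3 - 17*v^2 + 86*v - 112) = v - 8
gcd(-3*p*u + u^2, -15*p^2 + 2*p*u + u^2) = 3*p - u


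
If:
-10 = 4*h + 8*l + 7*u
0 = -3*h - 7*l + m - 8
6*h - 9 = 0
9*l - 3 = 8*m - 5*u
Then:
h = 3/2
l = -89/41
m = -221/82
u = 8/41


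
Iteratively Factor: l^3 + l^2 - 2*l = (l - 1)*(l^2 + 2*l) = l*(l - 1)*(l + 2)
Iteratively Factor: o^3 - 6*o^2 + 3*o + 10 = (o + 1)*(o^2 - 7*o + 10) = (o - 2)*(o + 1)*(o - 5)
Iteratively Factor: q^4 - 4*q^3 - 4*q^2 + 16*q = (q - 2)*(q^3 - 2*q^2 - 8*q) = q*(q - 2)*(q^2 - 2*q - 8) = q*(q - 2)*(q + 2)*(q - 4)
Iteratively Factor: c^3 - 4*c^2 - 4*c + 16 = (c - 4)*(c^2 - 4) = (c - 4)*(c - 2)*(c + 2)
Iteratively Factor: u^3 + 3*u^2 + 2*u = (u + 2)*(u^2 + u) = u*(u + 2)*(u + 1)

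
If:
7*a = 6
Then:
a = 6/7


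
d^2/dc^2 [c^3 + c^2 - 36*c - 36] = 6*c + 2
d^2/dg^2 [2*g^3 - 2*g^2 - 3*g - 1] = 12*g - 4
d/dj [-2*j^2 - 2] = -4*j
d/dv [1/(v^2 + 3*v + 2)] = (-2*v - 3)/(v^2 + 3*v + 2)^2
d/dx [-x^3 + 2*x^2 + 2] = x*(4 - 3*x)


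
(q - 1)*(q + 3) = q^2 + 2*q - 3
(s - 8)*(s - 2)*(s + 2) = s^3 - 8*s^2 - 4*s + 32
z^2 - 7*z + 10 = (z - 5)*(z - 2)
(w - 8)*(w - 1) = w^2 - 9*w + 8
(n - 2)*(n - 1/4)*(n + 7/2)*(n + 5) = n^4 + 25*n^3/4 - 9*n^2/8 - 281*n/8 + 35/4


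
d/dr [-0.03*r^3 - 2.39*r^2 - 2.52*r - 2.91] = -0.09*r^2 - 4.78*r - 2.52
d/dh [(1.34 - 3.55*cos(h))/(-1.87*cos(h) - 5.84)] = -23.2378*sin(h)/(1.87*cos(h) + 5.84)^2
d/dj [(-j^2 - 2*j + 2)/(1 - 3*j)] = (3*j^2 - 2*j + 4)/(9*j^2 - 6*j + 1)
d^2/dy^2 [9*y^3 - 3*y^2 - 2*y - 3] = 54*y - 6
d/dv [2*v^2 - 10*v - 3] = 4*v - 10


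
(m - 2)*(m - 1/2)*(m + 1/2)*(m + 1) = m^4 - m^3 - 9*m^2/4 + m/4 + 1/2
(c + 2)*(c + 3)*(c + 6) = c^3 + 11*c^2 + 36*c + 36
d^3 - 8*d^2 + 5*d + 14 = (d - 7)*(d - 2)*(d + 1)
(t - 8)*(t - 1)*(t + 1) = t^3 - 8*t^2 - t + 8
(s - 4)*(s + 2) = s^2 - 2*s - 8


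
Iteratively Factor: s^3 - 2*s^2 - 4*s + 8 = (s - 2)*(s^2 - 4) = (s - 2)*(s + 2)*(s - 2)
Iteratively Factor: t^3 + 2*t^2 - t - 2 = (t + 1)*(t^2 + t - 2) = (t - 1)*(t + 1)*(t + 2)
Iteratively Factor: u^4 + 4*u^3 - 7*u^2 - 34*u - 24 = (u - 3)*(u^3 + 7*u^2 + 14*u + 8) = (u - 3)*(u + 4)*(u^2 + 3*u + 2) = (u - 3)*(u + 2)*(u + 4)*(u + 1)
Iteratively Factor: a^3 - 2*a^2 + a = (a)*(a^2 - 2*a + 1) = a*(a - 1)*(a - 1)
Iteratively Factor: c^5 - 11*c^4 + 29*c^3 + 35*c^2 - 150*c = (c - 5)*(c^4 - 6*c^3 - c^2 + 30*c) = (c - 5)*(c + 2)*(c^3 - 8*c^2 + 15*c) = (c - 5)^2*(c + 2)*(c^2 - 3*c) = c*(c - 5)^2*(c + 2)*(c - 3)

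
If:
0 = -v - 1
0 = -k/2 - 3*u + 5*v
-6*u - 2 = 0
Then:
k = -8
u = -1/3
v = -1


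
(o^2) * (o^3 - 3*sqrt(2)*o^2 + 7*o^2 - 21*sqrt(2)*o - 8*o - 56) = o^5 - 3*sqrt(2)*o^4 + 7*o^4 - 21*sqrt(2)*o^3 - 8*o^3 - 56*o^2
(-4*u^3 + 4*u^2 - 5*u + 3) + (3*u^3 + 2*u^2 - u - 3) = -u^3 + 6*u^2 - 6*u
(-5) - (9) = -14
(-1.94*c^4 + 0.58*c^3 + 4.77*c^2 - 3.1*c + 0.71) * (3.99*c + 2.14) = -7.7406*c^5 - 1.8374*c^4 + 20.2735*c^3 - 2.1612*c^2 - 3.8011*c + 1.5194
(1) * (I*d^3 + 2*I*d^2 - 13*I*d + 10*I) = I*d^3 + 2*I*d^2 - 13*I*d + 10*I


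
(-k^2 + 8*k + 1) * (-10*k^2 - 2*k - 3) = 10*k^4 - 78*k^3 - 23*k^2 - 26*k - 3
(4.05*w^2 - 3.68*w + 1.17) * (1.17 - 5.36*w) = -21.708*w^3 + 24.4633*w^2 - 10.5768*w + 1.3689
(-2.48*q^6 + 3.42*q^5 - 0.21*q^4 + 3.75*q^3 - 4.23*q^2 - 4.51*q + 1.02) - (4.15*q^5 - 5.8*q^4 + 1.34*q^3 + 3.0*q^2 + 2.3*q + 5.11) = -2.48*q^6 - 0.73*q^5 + 5.59*q^4 + 2.41*q^3 - 7.23*q^2 - 6.81*q - 4.09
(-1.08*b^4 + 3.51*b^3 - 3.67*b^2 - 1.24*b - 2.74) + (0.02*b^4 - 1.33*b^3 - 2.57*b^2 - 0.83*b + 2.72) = -1.06*b^4 + 2.18*b^3 - 6.24*b^2 - 2.07*b - 0.02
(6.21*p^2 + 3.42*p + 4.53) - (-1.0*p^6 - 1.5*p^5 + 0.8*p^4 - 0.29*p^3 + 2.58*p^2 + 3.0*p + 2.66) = 1.0*p^6 + 1.5*p^5 - 0.8*p^4 + 0.29*p^3 + 3.63*p^2 + 0.42*p + 1.87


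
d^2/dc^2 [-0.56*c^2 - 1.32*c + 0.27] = -1.12000000000000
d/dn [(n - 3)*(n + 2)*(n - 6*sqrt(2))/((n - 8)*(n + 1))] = (n^4 - 14*n^3 - 11*n^2 + 36*sqrt(2)*n^2 + 16*n + 24*sqrt(2)*n + 48 + 204*sqrt(2))/(n^4 - 14*n^3 + 33*n^2 + 112*n + 64)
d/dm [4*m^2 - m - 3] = 8*m - 1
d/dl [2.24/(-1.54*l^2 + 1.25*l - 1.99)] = (6.8992*l - 2.8)/(1.54*l^2 - 1.25*l + 1.99)^2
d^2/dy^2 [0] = 0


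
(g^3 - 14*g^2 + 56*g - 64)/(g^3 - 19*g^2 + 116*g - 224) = (g - 2)/(g - 7)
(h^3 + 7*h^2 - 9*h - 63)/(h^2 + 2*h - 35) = (h^2 - 9)/(h - 5)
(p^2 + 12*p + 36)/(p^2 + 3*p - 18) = (p + 6)/(p - 3)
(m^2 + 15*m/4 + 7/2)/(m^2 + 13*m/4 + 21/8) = 2*(m + 2)/(2*m + 3)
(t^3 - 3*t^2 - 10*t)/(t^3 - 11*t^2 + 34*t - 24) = t*(t^2 - 3*t - 10)/(t^3 - 11*t^2 + 34*t - 24)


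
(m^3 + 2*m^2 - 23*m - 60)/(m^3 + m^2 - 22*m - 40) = (m + 3)/(m + 2)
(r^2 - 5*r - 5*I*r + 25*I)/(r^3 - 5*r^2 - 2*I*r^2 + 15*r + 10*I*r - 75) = 1/(r + 3*I)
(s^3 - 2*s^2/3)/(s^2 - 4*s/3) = s*(3*s - 2)/(3*s - 4)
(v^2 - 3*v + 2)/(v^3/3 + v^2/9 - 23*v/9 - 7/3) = 9*(v^2 - 3*v + 2)/(3*v^3 + v^2 - 23*v - 21)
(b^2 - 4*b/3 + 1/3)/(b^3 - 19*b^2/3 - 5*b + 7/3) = (b - 1)/(b^2 - 6*b - 7)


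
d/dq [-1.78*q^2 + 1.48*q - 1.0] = 1.48 - 3.56*q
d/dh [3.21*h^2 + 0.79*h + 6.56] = 6.42*h + 0.79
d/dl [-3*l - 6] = -3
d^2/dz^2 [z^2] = 2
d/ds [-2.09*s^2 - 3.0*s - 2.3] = -4.18*s - 3.0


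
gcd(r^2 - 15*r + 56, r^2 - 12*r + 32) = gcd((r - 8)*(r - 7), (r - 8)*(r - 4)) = r - 8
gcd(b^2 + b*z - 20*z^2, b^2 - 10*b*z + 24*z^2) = -b + 4*z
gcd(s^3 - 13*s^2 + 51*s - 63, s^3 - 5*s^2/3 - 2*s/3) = 1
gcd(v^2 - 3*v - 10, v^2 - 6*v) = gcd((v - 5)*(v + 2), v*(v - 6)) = 1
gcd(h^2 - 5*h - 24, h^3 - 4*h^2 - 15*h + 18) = h + 3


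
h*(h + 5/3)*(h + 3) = h^3 + 14*h^2/3 + 5*h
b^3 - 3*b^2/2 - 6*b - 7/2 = (b - 7/2)*(b + 1)^2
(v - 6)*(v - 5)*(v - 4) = v^3 - 15*v^2 + 74*v - 120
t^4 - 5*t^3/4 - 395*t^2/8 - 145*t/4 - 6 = (t - 8)*(t + 1/4)*(t + 1/2)*(t + 6)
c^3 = c^3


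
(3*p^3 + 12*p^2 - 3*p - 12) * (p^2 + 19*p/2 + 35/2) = 3*p^5 + 81*p^4/2 + 327*p^3/2 + 339*p^2/2 - 333*p/2 - 210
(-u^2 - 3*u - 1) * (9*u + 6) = -9*u^3 - 33*u^2 - 27*u - 6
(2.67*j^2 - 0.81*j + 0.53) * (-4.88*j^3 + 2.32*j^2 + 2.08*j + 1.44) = -13.0296*j^5 + 10.1472*j^4 + 1.088*j^3 + 3.3896*j^2 - 0.0640000000000001*j + 0.7632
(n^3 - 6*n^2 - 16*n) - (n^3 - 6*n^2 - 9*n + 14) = -7*n - 14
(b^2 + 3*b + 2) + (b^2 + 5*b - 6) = 2*b^2 + 8*b - 4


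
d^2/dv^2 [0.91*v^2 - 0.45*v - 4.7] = 1.82000000000000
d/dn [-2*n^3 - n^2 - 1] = 2*n*(-3*n - 1)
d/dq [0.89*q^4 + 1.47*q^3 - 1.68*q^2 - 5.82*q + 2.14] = 3.56*q^3 + 4.41*q^2 - 3.36*q - 5.82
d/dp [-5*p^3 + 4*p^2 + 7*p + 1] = -15*p^2 + 8*p + 7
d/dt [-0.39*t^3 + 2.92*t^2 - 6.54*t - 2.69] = -1.17*t^2 + 5.84*t - 6.54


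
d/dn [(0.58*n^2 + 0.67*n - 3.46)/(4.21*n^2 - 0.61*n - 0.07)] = (-3.1745*n^2 + 29.052*n - 2.1575)/(17.7241*n^4 - 5.1362*n^3 - 0.2173*n^2 + 0.0854*n + 0.0049)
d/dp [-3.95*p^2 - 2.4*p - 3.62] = -7.9*p - 2.4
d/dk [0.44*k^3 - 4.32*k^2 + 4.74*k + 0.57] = 1.32*k^2 - 8.64*k + 4.74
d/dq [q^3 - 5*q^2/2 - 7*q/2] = 3*q^2 - 5*q - 7/2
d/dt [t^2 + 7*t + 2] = 2*t + 7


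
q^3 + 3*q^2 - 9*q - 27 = (q - 3)*(q + 3)^2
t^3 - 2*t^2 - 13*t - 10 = (t - 5)*(t + 1)*(t + 2)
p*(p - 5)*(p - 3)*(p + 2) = p^4 - 6*p^3 - p^2 + 30*p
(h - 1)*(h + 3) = h^2 + 2*h - 3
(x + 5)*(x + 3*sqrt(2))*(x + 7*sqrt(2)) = x^3 + 5*x^2 + 10*sqrt(2)*x^2 + 42*x + 50*sqrt(2)*x + 210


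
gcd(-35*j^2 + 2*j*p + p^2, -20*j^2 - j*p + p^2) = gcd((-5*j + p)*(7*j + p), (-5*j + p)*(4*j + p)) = -5*j + p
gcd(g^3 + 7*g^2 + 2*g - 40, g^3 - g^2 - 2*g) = g - 2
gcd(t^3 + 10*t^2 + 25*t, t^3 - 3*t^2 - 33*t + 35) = t + 5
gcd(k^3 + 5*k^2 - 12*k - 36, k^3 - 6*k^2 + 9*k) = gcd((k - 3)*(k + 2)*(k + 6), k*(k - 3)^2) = k - 3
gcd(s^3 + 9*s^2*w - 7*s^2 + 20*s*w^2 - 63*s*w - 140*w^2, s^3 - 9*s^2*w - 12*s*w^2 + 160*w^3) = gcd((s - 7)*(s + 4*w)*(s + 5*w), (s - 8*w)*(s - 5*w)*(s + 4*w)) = s + 4*w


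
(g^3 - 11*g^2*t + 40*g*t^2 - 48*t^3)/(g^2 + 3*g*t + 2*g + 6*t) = (g^3 - 11*g^2*t + 40*g*t^2 - 48*t^3)/(g^2 + 3*g*t + 2*g + 6*t)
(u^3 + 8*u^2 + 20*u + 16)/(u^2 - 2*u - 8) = (u^2 + 6*u + 8)/(u - 4)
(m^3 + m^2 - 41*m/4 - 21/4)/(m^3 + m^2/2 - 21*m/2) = (m + 1/2)/m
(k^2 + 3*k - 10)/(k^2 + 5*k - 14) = (k + 5)/(k + 7)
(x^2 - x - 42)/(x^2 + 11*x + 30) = (x - 7)/(x + 5)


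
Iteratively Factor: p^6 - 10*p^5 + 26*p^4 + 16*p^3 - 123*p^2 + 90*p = (p - 3)*(p^5 - 7*p^4 + 5*p^3 + 31*p^2 - 30*p) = (p - 3)^2*(p^4 - 4*p^3 - 7*p^2 + 10*p) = p*(p - 3)^2*(p^3 - 4*p^2 - 7*p + 10) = p*(p - 3)^2*(p - 1)*(p^2 - 3*p - 10) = p*(p - 3)^2*(p - 1)*(p + 2)*(p - 5)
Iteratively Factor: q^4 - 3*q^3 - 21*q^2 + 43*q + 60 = (q + 4)*(q^3 - 7*q^2 + 7*q + 15) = (q + 1)*(q + 4)*(q^2 - 8*q + 15) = (q - 5)*(q + 1)*(q + 4)*(q - 3)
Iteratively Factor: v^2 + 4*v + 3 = (v + 3)*(v + 1)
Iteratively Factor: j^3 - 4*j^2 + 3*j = (j - 3)*(j^2 - j) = (j - 3)*(j - 1)*(j)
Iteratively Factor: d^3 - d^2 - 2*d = (d - 2)*(d^2 + d) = (d - 2)*(d + 1)*(d)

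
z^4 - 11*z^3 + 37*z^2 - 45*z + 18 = (z - 6)*(z - 3)*(z - 1)^2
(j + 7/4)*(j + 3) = j^2 + 19*j/4 + 21/4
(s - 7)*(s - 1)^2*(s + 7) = s^4 - 2*s^3 - 48*s^2 + 98*s - 49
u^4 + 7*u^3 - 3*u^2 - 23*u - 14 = (u - 2)*(u + 1)^2*(u + 7)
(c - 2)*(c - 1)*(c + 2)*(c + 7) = c^4 + 6*c^3 - 11*c^2 - 24*c + 28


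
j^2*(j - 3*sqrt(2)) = j^3 - 3*sqrt(2)*j^2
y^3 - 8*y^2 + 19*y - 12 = (y - 4)*(y - 3)*(y - 1)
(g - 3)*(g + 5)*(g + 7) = g^3 + 9*g^2 - g - 105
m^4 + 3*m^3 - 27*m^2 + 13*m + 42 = (m - 3)*(m - 2)*(m + 1)*(m + 7)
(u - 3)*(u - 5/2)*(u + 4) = u^3 - 3*u^2/2 - 29*u/2 + 30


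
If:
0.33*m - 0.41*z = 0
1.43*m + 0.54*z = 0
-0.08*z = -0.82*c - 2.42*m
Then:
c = 0.00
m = 0.00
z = 0.00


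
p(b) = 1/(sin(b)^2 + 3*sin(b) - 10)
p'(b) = (-2*sin(b)*cos(b) - 3*cos(b))/(sin(b)^2 + 3*sin(b) - 10)^2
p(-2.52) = -0.09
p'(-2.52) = 0.01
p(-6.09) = -0.11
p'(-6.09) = -0.04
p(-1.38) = -0.08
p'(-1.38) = -0.00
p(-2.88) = -0.09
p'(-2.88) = 0.02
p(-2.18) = -0.08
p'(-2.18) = 0.01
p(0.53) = -0.12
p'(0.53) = -0.05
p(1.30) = -0.16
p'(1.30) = -0.03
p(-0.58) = -0.09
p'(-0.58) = -0.01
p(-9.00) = -0.09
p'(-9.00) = 0.02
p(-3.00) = -0.10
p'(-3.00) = 0.02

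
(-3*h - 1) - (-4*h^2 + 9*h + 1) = 4*h^2 - 12*h - 2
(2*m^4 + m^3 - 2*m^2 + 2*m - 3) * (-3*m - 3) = -6*m^5 - 9*m^4 + 3*m^3 + 3*m + 9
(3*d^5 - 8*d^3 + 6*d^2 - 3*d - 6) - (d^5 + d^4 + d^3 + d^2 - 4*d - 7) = 2*d^5 - d^4 - 9*d^3 + 5*d^2 + d + 1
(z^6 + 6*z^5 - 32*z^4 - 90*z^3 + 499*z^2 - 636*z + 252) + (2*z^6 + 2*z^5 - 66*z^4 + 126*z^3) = 3*z^6 + 8*z^5 - 98*z^4 + 36*z^3 + 499*z^2 - 636*z + 252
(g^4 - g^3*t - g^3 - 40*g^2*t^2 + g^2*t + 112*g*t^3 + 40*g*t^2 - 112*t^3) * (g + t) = g^5 - g^4 - 41*g^3*t^2 + 72*g^2*t^3 + 41*g^2*t^2 + 112*g*t^4 - 72*g*t^3 - 112*t^4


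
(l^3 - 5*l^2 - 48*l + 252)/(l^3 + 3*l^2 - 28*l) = (l^2 - 12*l + 36)/(l*(l - 4))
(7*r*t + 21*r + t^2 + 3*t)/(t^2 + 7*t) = (7*r*t + 21*r + t^2 + 3*t)/(t*(t + 7))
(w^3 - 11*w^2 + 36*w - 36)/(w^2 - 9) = (w^2 - 8*w + 12)/(w + 3)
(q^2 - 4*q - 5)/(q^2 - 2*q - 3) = (q - 5)/(q - 3)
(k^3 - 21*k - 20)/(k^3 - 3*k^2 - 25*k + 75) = (k^2 + 5*k + 4)/(k^2 + 2*k - 15)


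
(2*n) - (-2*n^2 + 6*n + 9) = 2*n^2 - 4*n - 9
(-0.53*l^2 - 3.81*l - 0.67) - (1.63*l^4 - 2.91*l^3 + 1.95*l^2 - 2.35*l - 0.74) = -1.63*l^4 + 2.91*l^3 - 2.48*l^2 - 1.46*l + 0.07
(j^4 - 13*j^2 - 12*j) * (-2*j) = -2*j^5 + 26*j^3 + 24*j^2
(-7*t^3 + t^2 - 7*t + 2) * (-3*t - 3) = 21*t^4 + 18*t^3 + 18*t^2 + 15*t - 6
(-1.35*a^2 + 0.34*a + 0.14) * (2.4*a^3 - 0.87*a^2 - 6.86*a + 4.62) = -3.24*a^5 + 1.9905*a^4 + 9.3012*a^3 - 8.6912*a^2 + 0.6104*a + 0.6468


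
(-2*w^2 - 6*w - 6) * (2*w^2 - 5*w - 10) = -4*w^4 - 2*w^3 + 38*w^2 + 90*w + 60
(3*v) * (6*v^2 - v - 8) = 18*v^3 - 3*v^2 - 24*v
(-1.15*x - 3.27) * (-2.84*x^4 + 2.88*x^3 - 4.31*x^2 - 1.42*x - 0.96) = 3.266*x^5 + 5.9748*x^4 - 4.4611*x^3 + 15.7267*x^2 + 5.7474*x + 3.1392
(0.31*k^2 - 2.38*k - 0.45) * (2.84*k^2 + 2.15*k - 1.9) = 0.8804*k^4 - 6.0927*k^3 - 6.984*k^2 + 3.5545*k + 0.855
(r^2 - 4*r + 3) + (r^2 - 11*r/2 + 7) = 2*r^2 - 19*r/2 + 10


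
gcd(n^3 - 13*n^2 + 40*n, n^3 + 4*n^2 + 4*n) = n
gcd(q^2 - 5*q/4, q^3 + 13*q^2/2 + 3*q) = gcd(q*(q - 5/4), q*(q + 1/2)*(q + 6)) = q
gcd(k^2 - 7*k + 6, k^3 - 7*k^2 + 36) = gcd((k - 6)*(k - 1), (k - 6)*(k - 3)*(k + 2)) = k - 6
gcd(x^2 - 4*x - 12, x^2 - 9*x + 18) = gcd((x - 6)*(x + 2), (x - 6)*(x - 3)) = x - 6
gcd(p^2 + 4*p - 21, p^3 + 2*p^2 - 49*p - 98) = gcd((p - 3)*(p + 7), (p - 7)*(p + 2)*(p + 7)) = p + 7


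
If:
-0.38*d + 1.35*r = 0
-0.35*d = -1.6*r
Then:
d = 0.00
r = 0.00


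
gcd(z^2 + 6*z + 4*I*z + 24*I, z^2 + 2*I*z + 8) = z + 4*I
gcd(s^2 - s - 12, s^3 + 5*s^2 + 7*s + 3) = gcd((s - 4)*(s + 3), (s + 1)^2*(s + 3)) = s + 3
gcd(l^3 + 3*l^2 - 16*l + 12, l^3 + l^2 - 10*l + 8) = l^2 - 3*l + 2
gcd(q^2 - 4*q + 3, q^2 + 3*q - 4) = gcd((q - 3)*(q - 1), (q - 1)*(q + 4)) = q - 1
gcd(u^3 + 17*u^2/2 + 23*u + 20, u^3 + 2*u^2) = u + 2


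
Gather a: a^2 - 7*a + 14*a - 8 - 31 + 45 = a^2 + 7*a + 6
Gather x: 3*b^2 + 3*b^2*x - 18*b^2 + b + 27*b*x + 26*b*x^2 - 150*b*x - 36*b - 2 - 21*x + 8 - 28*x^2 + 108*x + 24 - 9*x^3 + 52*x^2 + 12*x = -15*b^2 - 35*b - 9*x^3 + x^2*(26*b + 24) + x*(3*b^2 - 123*b + 99) + 30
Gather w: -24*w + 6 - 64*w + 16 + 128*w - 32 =40*w - 10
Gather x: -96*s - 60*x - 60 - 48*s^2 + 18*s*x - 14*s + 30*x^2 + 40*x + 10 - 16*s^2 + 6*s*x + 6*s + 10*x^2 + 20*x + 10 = -64*s^2 + 24*s*x - 104*s + 40*x^2 - 40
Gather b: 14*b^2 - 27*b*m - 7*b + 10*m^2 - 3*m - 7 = 14*b^2 + b*(-27*m - 7) + 10*m^2 - 3*m - 7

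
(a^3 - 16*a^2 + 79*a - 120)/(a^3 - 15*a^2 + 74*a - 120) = (a^2 - 11*a + 24)/(a^2 - 10*a + 24)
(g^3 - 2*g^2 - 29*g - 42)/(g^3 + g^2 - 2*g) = (g^2 - 4*g - 21)/(g*(g - 1))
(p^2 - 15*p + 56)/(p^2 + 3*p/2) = 2*(p^2 - 15*p + 56)/(p*(2*p + 3))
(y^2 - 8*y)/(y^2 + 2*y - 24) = y*(y - 8)/(y^2 + 2*y - 24)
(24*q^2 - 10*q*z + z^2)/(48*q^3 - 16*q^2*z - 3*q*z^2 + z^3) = (-6*q + z)/(-12*q^2 + q*z + z^2)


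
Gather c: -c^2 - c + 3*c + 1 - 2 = -c^2 + 2*c - 1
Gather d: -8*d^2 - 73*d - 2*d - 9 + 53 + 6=-8*d^2 - 75*d + 50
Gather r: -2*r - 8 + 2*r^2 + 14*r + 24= 2*r^2 + 12*r + 16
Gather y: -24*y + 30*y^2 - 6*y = 30*y^2 - 30*y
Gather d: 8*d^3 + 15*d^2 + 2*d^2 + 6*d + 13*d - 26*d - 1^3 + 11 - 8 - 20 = 8*d^3 + 17*d^2 - 7*d - 18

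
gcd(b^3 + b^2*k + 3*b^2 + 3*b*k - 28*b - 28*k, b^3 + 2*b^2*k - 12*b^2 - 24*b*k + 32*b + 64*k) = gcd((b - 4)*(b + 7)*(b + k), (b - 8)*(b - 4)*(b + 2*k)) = b - 4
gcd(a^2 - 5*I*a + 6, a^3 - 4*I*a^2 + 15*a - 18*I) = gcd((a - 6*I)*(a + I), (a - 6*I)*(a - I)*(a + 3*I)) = a - 6*I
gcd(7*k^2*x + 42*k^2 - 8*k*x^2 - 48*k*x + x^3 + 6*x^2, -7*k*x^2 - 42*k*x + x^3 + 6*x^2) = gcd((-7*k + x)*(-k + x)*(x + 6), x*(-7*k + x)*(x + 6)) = -7*k*x - 42*k + x^2 + 6*x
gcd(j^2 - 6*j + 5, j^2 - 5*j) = j - 5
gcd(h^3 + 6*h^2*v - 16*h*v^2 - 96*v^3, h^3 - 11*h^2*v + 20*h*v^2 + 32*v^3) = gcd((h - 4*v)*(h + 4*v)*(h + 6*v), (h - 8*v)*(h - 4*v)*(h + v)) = -h + 4*v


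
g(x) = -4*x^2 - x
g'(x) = -8*x - 1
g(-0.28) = -0.03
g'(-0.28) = 1.24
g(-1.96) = -13.41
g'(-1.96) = 14.68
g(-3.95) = -58.46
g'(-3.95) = 30.60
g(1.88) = -16.02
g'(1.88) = -16.04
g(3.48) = -51.92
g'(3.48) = -28.84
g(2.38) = -25.04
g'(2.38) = -20.04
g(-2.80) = -28.56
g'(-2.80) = 21.40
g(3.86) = -63.46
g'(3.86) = -31.88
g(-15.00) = -885.00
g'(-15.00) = 119.00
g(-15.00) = -885.00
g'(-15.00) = 119.00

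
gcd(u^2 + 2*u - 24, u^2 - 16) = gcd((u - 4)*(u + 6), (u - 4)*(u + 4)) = u - 4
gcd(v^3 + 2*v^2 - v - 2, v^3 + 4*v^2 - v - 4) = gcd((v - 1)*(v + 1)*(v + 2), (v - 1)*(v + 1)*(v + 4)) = v^2 - 1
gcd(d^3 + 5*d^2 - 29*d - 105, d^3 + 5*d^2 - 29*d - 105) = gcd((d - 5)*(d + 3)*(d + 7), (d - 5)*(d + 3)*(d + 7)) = d^3 + 5*d^2 - 29*d - 105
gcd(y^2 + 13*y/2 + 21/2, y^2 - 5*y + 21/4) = 1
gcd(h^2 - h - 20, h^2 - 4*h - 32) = h + 4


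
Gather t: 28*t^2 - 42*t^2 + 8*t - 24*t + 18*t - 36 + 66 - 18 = -14*t^2 + 2*t + 12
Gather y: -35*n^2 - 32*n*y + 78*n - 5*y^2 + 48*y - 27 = -35*n^2 + 78*n - 5*y^2 + y*(48 - 32*n) - 27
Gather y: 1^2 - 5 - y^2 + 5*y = -y^2 + 5*y - 4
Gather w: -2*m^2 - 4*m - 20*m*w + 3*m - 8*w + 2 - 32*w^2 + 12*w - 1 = -2*m^2 - m - 32*w^2 + w*(4 - 20*m) + 1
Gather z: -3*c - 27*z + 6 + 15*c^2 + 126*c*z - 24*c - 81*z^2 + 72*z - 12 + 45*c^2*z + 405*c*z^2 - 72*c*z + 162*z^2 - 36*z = 15*c^2 - 27*c + z^2*(405*c + 81) + z*(45*c^2 + 54*c + 9) - 6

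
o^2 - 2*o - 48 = (o - 8)*(o + 6)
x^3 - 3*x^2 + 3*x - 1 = (x - 1)^3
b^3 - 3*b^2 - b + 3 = (b - 3)*(b - 1)*(b + 1)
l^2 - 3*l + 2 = (l - 2)*(l - 1)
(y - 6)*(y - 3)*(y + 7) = y^3 - 2*y^2 - 45*y + 126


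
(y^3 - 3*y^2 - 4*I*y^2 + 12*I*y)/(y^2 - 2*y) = (y^2 - 3*y - 4*I*y + 12*I)/(y - 2)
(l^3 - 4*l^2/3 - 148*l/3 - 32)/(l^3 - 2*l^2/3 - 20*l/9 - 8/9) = 3*(l^2 - 2*l - 48)/(3*l^2 - 4*l - 4)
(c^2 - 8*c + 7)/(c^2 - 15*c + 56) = (c - 1)/(c - 8)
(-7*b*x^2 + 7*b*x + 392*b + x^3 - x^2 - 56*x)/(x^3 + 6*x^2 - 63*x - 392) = (-7*b + x)/(x + 7)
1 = 1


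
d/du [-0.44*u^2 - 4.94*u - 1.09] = -0.88*u - 4.94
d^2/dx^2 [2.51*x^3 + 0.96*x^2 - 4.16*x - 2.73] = 15.06*x + 1.92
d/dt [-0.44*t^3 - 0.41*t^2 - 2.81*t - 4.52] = -1.32*t^2 - 0.82*t - 2.81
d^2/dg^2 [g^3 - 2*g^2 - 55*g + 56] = 6*g - 4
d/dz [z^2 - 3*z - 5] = 2*z - 3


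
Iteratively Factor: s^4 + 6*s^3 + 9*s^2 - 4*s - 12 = (s + 2)*(s^3 + 4*s^2 + s - 6) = (s + 2)^2*(s^2 + 2*s - 3) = (s + 2)^2*(s + 3)*(s - 1)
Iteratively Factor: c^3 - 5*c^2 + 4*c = (c)*(c^2 - 5*c + 4) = c*(c - 4)*(c - 1)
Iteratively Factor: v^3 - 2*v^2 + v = (v)*(v^2 - 2*v + 1) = v*(v - 1)*(v - 1)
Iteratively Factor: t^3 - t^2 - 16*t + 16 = (t - 4)*(t^2 + 3*t - 4) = (t - 4)*(t + 4)*(t - 1)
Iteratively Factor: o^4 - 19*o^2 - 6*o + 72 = (o - 2)*(o^3 + 2*o^2 - 15*o - 36) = (o - 4)*(o - 2)*(o^2 + 6*o + 9) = (o - 4)*(o - 2)*(o + 3)*(o + 3)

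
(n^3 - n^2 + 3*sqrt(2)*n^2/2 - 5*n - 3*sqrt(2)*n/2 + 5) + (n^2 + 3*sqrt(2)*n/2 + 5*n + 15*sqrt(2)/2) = n^3 + 3*sqrt(2)*n^2/2 + 5 + 15*sqrt(2)/2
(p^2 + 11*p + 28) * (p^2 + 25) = p^4 + 11*p^3 + 53*p^2 + 275*p + 700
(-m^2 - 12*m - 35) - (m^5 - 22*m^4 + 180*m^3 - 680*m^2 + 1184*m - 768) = -m^5 + 22*m^4 - 180*m^3 + 679*m^2 - 1196*m + 733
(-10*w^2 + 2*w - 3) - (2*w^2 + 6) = -12*w^2 + 2*w - 9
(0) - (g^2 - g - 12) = -g^2 + g + 12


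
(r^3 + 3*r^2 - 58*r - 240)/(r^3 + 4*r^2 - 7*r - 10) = (r^2 - 2*r - 48)/(r^2 - r - 2)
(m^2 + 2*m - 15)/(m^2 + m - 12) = (m + 5)/(m + 4)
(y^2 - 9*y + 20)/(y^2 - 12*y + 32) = (y - 5)/(y - 8)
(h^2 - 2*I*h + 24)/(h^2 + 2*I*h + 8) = (h - 6*I)/(h - 2*I)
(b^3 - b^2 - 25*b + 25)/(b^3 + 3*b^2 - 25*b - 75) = (b - 1)/(b + 3)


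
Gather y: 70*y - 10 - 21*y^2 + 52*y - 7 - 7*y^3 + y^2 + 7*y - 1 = -7*y^3 - 20*y^2 + 129*y - 18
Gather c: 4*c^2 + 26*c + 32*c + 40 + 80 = 4*c^2 + 58*c + 120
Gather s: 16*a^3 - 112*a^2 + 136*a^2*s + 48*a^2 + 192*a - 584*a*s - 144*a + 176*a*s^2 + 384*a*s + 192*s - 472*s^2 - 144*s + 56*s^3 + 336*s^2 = 16*a^3 - 64*a^2 + 48*a + 56*s^3 + s^2*(176*a - 136) + s*(136*a^2 - 200*a + 48)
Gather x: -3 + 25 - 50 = -28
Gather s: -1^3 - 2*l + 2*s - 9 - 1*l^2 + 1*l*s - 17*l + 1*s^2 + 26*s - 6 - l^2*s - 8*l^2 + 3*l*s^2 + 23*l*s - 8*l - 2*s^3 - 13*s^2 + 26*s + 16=-9*l^2 - 27*l - 2*s^3 + s^2*(3*l - 12) + s*(-l^2 + 24*l + 54)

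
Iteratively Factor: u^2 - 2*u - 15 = (u + 3)*(u - 5)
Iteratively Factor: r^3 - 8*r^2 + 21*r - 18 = (r - 3)*(r^2 - 5*r + 6) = (r - 3)^2*(r - 2)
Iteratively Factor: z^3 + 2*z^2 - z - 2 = (z + 2)*(z^2 - 1) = (z + 1)*(z + 2)*(z - 1)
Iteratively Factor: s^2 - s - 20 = (s - 5)*(s + 4)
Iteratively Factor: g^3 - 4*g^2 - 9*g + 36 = (g + 3)*(g^2 - 7*g + 12) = (g - 3)*(g + 3)*(g - 4)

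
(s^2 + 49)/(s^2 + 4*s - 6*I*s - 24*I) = (s^2 + 49)/(s^2 + s*(4 - 6*I) - 24*I)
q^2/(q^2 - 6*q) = q/(q - 6)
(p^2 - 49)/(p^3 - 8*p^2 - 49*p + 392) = 1/(p - 8)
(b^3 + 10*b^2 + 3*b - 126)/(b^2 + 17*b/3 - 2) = 3*(b^2 + 4*b - 21)/(3*b - 1)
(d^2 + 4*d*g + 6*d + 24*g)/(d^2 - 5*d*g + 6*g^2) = (d^2 + 4*d*g + 6*d + 24*g)/(d^2 - 5*d*g + 6*g^2)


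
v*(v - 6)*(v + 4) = v^3 - 2*v^2 - 24*v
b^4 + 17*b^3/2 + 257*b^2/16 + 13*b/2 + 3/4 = (b + 1/4)^2*(b + 2)*(b + 6)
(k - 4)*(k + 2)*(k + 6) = k^3 + 4*k^2 - 20*k - 48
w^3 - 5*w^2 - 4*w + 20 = (w - 5)*(w - 2)*(w + 2)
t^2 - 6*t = t*(t - 6)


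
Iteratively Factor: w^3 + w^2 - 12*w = (w)*(w^2 + w - 12) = w*(w - 3)*(w + 4)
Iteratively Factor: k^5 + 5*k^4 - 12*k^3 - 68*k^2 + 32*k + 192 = (k + 2)*(k^4 + 3*k^3 - 18*k^2 - 32*k + 96) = (k - 2)*(k + 2)*(k^3 + 5*k^2 - 8*k - 48) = (k - 3)*(k - 2)*(k + 2)*(k^2 + 8*k + 16) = (k - 3)*(k - 2)*(k + 2)*(k + 4)*(k + 4)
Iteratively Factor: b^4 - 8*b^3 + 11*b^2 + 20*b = (b + 1)*(b^3 - 9*b^2 + 20*b) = b*(b + 1)*(b^2 - 9*b + 20) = b*(b - 5)*(b + 1)*(b - 4)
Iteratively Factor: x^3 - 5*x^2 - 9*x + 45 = (x - 5)*(x^2 - 9) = (x - 5)*(x + 3)*(x - 3)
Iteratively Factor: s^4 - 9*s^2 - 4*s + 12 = (s + 2)*(s^3 - 2*s^2 - 5*s + 6) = (s - 3)*(s + 2)*(s^2 + s - 2) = (s - 3)*(s + 2)^2*(s - 1)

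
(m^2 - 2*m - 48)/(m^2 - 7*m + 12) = (m^2 - 2*m - 48)/(m^2 - 7*m + 12)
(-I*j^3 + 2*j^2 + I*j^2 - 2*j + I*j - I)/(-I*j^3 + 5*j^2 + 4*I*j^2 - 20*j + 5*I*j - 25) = (j^3 + j^2*(-1 + 2*I) - j*(1 + 2*I) + 1)/(j^3 + j^2*(-4 + 5*I) - 5*j*(1 + 4*I) - 25*I)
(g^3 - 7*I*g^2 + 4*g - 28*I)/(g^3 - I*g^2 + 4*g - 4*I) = (g - 7*I)/(g - I)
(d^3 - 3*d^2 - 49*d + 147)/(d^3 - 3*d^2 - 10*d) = (-d^3 + 3*d^2 + 49*d - 147)/(d*(-d^2 + 3*d + 10))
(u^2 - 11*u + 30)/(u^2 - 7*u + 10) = (u - 6)/(u - 2)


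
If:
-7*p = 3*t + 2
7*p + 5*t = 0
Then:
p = -5/7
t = 1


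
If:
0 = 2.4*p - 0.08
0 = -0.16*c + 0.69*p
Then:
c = 0.14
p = 0.03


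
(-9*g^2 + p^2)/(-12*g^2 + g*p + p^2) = (3*g + p)/(4*g + p)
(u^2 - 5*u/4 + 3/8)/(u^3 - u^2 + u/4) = (4*u - 3)/(2*u*(2*u - 1))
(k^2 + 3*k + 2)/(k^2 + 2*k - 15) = (k^2 + 3*k + 2)/(k^2 + 2*k - 15)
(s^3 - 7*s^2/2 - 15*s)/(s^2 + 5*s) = (s^2 - 7*s/2 - 15)/(s + 5)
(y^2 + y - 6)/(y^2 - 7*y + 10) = (y + 3)/(y - 5)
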